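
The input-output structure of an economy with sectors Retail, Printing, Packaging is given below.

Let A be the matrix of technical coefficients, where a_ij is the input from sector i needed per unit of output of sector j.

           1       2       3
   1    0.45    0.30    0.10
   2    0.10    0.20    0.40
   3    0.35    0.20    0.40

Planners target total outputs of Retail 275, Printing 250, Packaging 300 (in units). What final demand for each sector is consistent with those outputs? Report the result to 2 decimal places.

I − A =
  [   0.55    -0.30    -0.10]
  [  -0.10     0.80    -0.40]
  [  -0.35    -0.20     0.60]
d = (I − A) x:
  d_1 = (+0.55)·275 + (-0.30)·250 + (-0.10)·300 = 46.25
  d_2 = (-0.10)·275 + (+0.80)·250 + (-0.40)·300 = 52.50
  d_3 = (-0.35)·275 + (-0.20)·250 + (+0.60)·300 = 33.75

d_1 = 46.25, d_2 = 52.50, d_3 = 33.75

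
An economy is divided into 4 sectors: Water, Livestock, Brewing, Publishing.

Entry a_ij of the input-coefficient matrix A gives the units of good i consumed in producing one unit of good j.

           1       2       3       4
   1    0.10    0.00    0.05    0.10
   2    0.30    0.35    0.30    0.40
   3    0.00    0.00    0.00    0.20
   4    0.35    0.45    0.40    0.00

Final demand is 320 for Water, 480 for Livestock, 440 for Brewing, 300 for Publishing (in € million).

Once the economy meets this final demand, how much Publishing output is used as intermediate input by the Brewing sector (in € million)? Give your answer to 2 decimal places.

z_43 = 342.73

I − A =
  [   0.90     0.00    -0.05    -0.10]
  [  -0.30     0.65    -0.30    -0.40]
  [   0.00     0.00     1.00    -0.20]
  [  -0.35    -0.45    -0.40     1.00]
Compute the cofactors C_ij = (−1)^(i+j)·(3×3 minor ij) of I−A; the adjugate is their transpose:
adj(I−A) = Cᵀ =
  [ 0.391000   0.049500   0.063000   0.071500]
  [ 0.437000   0.789500   0.437500   0.447000]
  [ 0.072500   0.081000   0.386750   0.117000]
  [ 0.362500   0.405000   0.373625   0.585000]
det(I−A) = Σ_j (I−A)_1j·C_1j = (0.90)(0.391000) + (0.00)(0.437000) + (-0.05)(0.072500) + (-0.10)(0.362500) = 0.312025
(I − A)⁻¹ = adj(I−A) / det(I−A) ≈
  [   1.2531     0.1586     0.2019     0.2291]
  [   1.4005     2.5302     1.4021     1.4326]
  [   0.2324     0.2596     1.2395     0.3750]
  [   1.1618     1.2980     1.1974     1.8748]
First solve x = (I − A)⁻¹ d = adj(I−A)·d / det(I−A); in particular x_3 = (0.072500·320 + 0.081000·480 + 0.386750·440 + 0.117000·300) / 0.312025 = 267.35 / 0.312025 ≈ 856.8224.
Intermediate flow from 4 to 3: z_43 = a_43 · x_3 = 0.40 × 267.35 / 0.312025 = 106.94 / 0.312025 ≈ 342.73.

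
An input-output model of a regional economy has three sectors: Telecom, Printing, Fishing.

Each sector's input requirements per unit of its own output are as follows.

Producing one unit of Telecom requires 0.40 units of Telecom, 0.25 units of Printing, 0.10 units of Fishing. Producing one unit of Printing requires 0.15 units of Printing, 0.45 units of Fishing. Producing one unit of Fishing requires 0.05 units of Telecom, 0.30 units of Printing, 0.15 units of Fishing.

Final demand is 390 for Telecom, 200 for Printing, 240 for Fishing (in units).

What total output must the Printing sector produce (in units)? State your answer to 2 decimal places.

I − A =
  [   0.60     0.00    -0.05]
  [  -0.25     0.85    -0.30]
  [  -0.10    -0.45     0.85]
Cofactors of I−A, C_ij = (−1)^(i+j)·(minor ij) (rows/columns in the sector order above):
  C_11 = (0.85)(0.85) − (-0.30)(-0.45) = 0.5875
  C_12 = −[(-0.25)(0.85) − (-0.30)(-0.10)] = 0.2425
  C_13 = (-0.25)(-0.45) − (0.85)(-0.10) = 0.1975
  C_21 = −[(0.00)(0.85) − (-0.05)(-0.45)] = 0.0225
  C_22 = (0.60)(0.85) − (-0.05)(-0.10) = 0.5050
  C_23 = −[(0.60)(-0.45) − (0.00)(-0.10)] = 0.2700
  C_31 = (0.00)(-0.30) − (-0.05)(0.85) = 0.0425
  C_32 = −[(0.60)(-0.30) − (-0.05)(-0.25)] = 0.1925
  C_33 = (0.60)(0.85) − (0.00)(-0.25) = 0.5100
det(I−A) = Σ_j (I−A)_1j·C_1j = (0.60)(0.5875) + (0.00)(0.2425) + (-0.05)(0.1975) = 0.342625
adj(I−A) = Cᵀ =
  [ 0.5875   0.0225   0.0425]
  [ 0.2425   0.5050   0.1925]
  [ 0.1975   0.2700   0.5100]
(I − A)⁻¹ = adj(I−A) / det(I−A) ≈
  [   1.7147     0.0657     0.1240]
  [   0.7078     1.4739     0.5618]
  [   0.5764     0.7880     1.4885]
x = (I − A)⁻¹ d = adj(I−A)·d / det(I−A), with det(I−A) = 0.342625:
  x_T = (0.5875·390 + 0.0225·200 + 0.0425·240) / 0.342625 = 243.825 / 0.342625 ≈ 711.64
  x_P = (0.2425·390 + 0.5050·200 + 0.1925·240) / 0.342625 = 241.775 / 0.342625 ≈ 705.65
  x_F = (0.1975·390 + 0.2700·200 + 0.5100·240) / 0.342625 = 253.425 / 0.342625 ≈ 739.66

x_P = 705.65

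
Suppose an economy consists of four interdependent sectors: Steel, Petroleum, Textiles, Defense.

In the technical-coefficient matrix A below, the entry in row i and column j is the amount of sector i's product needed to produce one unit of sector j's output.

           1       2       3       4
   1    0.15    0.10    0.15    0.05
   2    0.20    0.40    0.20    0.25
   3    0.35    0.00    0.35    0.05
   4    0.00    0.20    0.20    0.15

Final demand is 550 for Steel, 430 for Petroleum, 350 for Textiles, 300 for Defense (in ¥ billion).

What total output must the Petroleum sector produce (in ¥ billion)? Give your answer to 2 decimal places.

I − A =
  [   0.85    -0.10    -0.15    -0.05]
  [  -0.20     0.60    -0.20    -0.25]
  [  -0.35     0.00     0.65    -0.05]
  [   0.00    -0.20    -0.20     0.85]
Compute the cofactors C_ij = (−1)^(i+j)·(3×3 minor ij) of I−A; the adjugate is their transpose:
adj(I−A) = Cᵀ =
  [ 0.29100   0.06225   0.09900   0.04125]
  [ 0.18550   0.41300   0.21450   0.14500]
  [ 0.16300   0.04175   0.37200   0.04375]
  [ 0.08200   0.10700   0.13800   0.28000]
det(I−A) = Σ_j (I−A)_1j·C_1j = (0.85)(0.29100) + (-0.10)(0.18550) + (-0.15)(0.16300) + (-0.05)(0.08200) = 0.20025
(I − A)⁻¹ = adj(I−A) / det(I−A) ≈
  [   1.4532     0.3109     0.4944     0.2060]
  [   0.9263     2.0624     1.0712     0.7241]
  [   0.8140     0.2085     1.8577     0.2185]
  [   0.4095     0.5343     0.6891     1.3983]
x = (I − A)⁻¹ d = adj(I−A)·d / det(I−A), with det(I−A) = 0.20025:
  x_1 = (0.29100·550 + 0.06225·430 + 0.09900·350 + 0.04125·300) / 0.20025 = 233.8425 / 0.20025 ≈ 1167.75
  x_2 = (0.18550·550 + 0.41300·430 + 0.21450·350 + 0.14500·300) / 0.20025 = 398.19 / 0.20025 ≈ 1988.46
  x_3 = (0.16300·550 + 0.04175·430 + 0.37200·350 + 0.04375·300) / 0.20025 = 250.9275 / 0.20025 ≈ 1253.07
  x_4 = (0.08200·550 + 0.10700·430 + 0.13800·350 + 0.28000·300) / 0.20025 = 223.41 / 0.20025 ≈ 1115.66

x_2 = 1988.46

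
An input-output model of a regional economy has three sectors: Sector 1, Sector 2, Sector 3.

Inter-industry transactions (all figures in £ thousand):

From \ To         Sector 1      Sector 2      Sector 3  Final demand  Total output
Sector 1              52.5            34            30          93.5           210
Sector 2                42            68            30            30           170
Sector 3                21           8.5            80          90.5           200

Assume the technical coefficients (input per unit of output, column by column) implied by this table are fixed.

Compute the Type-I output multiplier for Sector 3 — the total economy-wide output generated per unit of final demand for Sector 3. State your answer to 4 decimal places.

Technical coefficients a_ij = z_ij / X_j:
  a_11 = 52.5/210 = 0.25, a_21 = 42/210 = 0.20, a_31 = 21/210 = 0.10
  a_12 = 34/170 = 0.20, a_22 = 68/170 = 0.40, a_32 = 8.5/170 = 0.05
  a_13 = 30/200 = 0.15, a_23 = 30/200 = 0.15, a_33 = 80/200 = 0.40
I − A =
  [   0.75    -0.20    -0.15]
  [  -0.20     0.60    -0.15]
  [  -0.10    -0.05     0.60]
Cofactors of I−A, C_ij = (−1)^(i+j)·(minor ij) (rows/columns in the sector order above):
  C_11 = (0.60)(0.60) − (-0.15)(-0.05) = 0.3525
  C_12 = −[(-0.20)(0.60) − (-0.15)(-0.10)] = 0.1350
  C_13 = (-0.20)(-0.05) − (0.60)(-0.10) = 0.0700
  C_21 = −[(-0.20)(0.60) − (-0.15)(-0.05)] = 0.1275
  C_22 = (0.75)(0.60) − (-0.15)(-0.10) = 0.4350
  C_23 = −[(0.75)(-0.05) − (-0.20)(-0.10)] = 0.0575
  C_31 = (-0.20)(-0.15) − (-0.15)(0.60) = 0.1200
  C_32 = −[(0.75)(-0.15) − (-0.15)(-0.20)] = 0.1425
  C_33 = (0.75)(0.60) − (-0.20)(-0.20) = 0.4100
det(I−A) = Σ_j (I−A)_1j·C_1j = (0.75)(0.3525) + (-0.20)(0.1350) + (-0.15)(0.0700) = 0.226875
adj(I−A) = Cᵀ =
  [ 0.3525   0.1275   0.1200]
  [ 0.1350   0.4350   0.1425]
  [ 0.0700   0.0575   0.4100]
(I − A)⁻¹ = adj(I−A) / det(I−A) ≈
  [   1.55372     0.56198     0.52893]
  [   0.59504     1.91736     0.62810]
  [   0.30854     0.25344     1.80716]
The output multiplier for sector j is the column-j sum of the Leontief inverse (I − A)⁻¹ = adj(I−A) / det(I−A).
Column 3 of adj(I−A): (0.1200, 0.1425, 0.4100); det(I−A) = 0.226875.
m_3 = (0.1200 + 0.1425 + 0.4100) / 0.226875 = 0.6725 / 0.226875 ≈ 2.9642.

m_3 = 2.9642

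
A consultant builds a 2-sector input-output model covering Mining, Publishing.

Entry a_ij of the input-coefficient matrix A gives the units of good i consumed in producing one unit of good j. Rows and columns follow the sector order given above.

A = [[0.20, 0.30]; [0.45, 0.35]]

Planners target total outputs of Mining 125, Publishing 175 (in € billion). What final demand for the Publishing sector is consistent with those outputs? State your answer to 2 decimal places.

d_2 = 57.50

I − A =
  [   0.80    -0.30]
  [  -0.45     0.65]
d = (I − A) x:
  d_1 = (+0.80)·125 + (-0.30)·175 = 47.50
  d_2 = (-0.45)·125 + (+0.65)·175 = 57.50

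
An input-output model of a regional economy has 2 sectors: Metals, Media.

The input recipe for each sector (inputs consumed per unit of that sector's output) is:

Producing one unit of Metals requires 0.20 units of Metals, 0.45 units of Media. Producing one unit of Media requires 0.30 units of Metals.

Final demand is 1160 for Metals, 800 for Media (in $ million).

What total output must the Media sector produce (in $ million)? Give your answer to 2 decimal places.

x_2 = 1747.37

I − A =
  [   0.80    -0.30]
  [  -0.45     1.00]
det(I−A) = (0.80)(1.00) − (-0.30)(-0.45) = 0.6650
adj(I−A) = [[1.00, 0.30], [0.45, 0.80]]
(I − A)⁻¹ = adj(I−A) / det(I−A) ≈
  [   1.5038     0.4511]
  [   0.6767     1.2030]
x = (I − A)⁻¹ d = adj(I−A)·d / det(I−A), with det(I−A) = 0.6650:
  x_1 = (1.00·1160 + 0.30·800) / 0.6650 = 1400.00 / 0.6650 ≈ 2105.26
  x_2 = (0.45·1160 + 0.80·800) / 0.6650 = 1162.00 / 0.6650 ≈ 1747.37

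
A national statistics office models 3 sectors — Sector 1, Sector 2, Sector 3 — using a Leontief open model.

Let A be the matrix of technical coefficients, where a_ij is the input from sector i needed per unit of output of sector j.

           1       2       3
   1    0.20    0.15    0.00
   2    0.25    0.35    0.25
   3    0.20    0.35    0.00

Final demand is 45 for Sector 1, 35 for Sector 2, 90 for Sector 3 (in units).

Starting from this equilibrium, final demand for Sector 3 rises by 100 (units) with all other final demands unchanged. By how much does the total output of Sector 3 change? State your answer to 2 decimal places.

Δx_3 = 119.14

I − A =
  [   0.80    -0.15     0.00]
  [  -0.25     0.65    -0.25]
  [  -0.20    -0.35     1.00]
Cofactors of I−A, C_ij = (−1)^(i+j)·(minor ij) (rows/columns in the sector order above):
  C_11 = (0.65)(1.00) − (-0.25)(-0.35) = 0.5625
  C_12 = −[(-0.25)(1.00) − (-0.25)(-0.20)] = 0.3000
  C_13 = (-0.25)(-0.35) − (0.65)(-0.20) = 0.2175
  C_21 = −[(-0.15)(1.00) − (0.00)(-0.35)] = 0.1500
  C_22 = (0.80)(1.00) − (0.00)(-0.20) = 0.8000
  C_23 = −[(0.80)(-0.35) − (-0.15)(-0.20)] = 0.3100
  C_31 = (-0.15)(-0.25) − (0.00)(0.65) = 0.0375
  C_32 = −[(0.80)(-0.25) − (0.00)(-0.25)] = 0.2000
  C_33 = (0.80)(0.65) − (-0.15)(-0.25) = 0.4825
det(I−A) = Σ_j (I−A)_1j·C_1j = (0.80)(0.5625) + (-0.15)(0.3000) + (0.00)(0.2175) = 0.4050
adj(I−A) = Cᵀ =
  [ 0.5625   0.1500   0.0375]
  [ 0.3000   0.8000   0.2000]
  [ 0.2175   0.3100   0.4825]
(I − A)⁻¹ = adj(I−A) / det(I−A) ≈
  [   1.3889     0.3704     0.0926]
  [   0.7407     1.9753     0.4938]
  [   0.5370     0.7654     1.1914]
Δx = (I − A)⁻¹ Δd with Δd having +100 in the Sector 3 component and 0 elsewhere.
So Δx_3 = L_33 · (+100), where L_33 = adj(I−A)_33 / det(I−A) = 0.4825 / 0.4050.
Δx_3 = 0.4825 × (+100) / 0.4050 = 48.25 / 0.4050 ≈ 119.14.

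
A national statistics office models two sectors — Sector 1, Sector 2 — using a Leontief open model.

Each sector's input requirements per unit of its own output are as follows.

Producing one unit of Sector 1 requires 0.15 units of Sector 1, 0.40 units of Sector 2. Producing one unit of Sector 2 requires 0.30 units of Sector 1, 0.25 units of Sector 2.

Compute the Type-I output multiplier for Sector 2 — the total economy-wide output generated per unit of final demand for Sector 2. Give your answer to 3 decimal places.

I − A =
  [   0.85    -0.30]
  [  -0.40     0.75]
det(I−A) = (0.85)(0.75) − (-0.30)(-0.40) = 0.5175
adj(I−A) = [[0.75, 0.30], [0.40, 0.85]]
(I − A)⁻¹ = adj(I−A) / det(I−A) ≈
  [   1.4493     0.5797]
  [   0.7729     1.6425]
The output multiplier for sector j is the column-j sum of the Leontief inverse (I − A)⁻¹ = adj(I−A) / det(I−A).
Column 2 of adj(I−A): (0.30, 0.85); det(I−A) = 0.5175.
m_2 = (0.30 + 0.85) / 0.5175 = 1.15 / 0.5175 ≈ 2.222.

m_2 = 2.222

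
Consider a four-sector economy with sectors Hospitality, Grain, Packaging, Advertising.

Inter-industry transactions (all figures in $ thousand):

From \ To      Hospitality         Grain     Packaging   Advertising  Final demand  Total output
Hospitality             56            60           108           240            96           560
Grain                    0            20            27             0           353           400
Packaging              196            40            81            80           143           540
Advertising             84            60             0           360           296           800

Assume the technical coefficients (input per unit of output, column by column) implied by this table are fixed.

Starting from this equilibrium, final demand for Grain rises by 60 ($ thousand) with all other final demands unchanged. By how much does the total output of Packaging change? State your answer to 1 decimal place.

Δx_3 = 19.8

Technical coefficients a_ij = z_ij / X_j:
  a_11 = 56/560 = 0.10, a_21 = 0/560 = 0.00, a_31 = 196/560 = 0.35, a_41 = 84/560 = 0.15
  a_12 = 60/400 = 0.15, a_22 = 20/400 = 0.05, a_32 = 40/400 = 0.10, a_42 = 60/400 = 0.15
  a_13 = 108/540 = 0.20, a_23 = 27/540 = 0.05, a_33 = 81/540 = 0.15, a_43 = 0/540 = 0.00
  a_14 = 240/800 = 0.30, a_24 = 0/800 = 0.00, a_34 = 80/800 = 0.10, a_44 = 360/800 = 0.45
I − A =
  [   0.90    -0.15    -0.20    -0.30]
  [   0.00     0.95    -0.05     0.00]
  [  -0.35    -0.10     0.85    -0.10]
  [  -0.15    -0.15     0.00     0.55]
Compute the cofactors C_ij = (−1)^(i+j)·(3×3 minor ij) of I−A; the adjugate is their transpose:
adj(I−A) = Cᵀ =
  [ 0.440625   0.122375   0.110875   0.260500]
  [ 0.010375   0.341000   0.022500   0.009750]
  [ 0.197125   0.105375   0.427500   0.185250]
  [ 0.123000   0.126375   0.036375   0.653125]
det(I−A) = Σ_j (I−A)_1j·C_1j = (0.90)(0.440625) + (-0.15)(0.010375) + (-0.20)(0.197125) + (-0.30)(0.123000) = 0.31868125
(I − A)⁻¹ = adj(I−A) / det(I−A) ≈
  [   1.3827     0.3840     0.3479     0.8174]
  [   0.0326     1.0700     0.0706     0.0306]
  [   0.6186     0.3307     1.3415     0.5813]
  [   0.3860     0.3966     0.1141     2.0495]
Δx = (I − A)⁻¹ Δd with Δd having +60 in the Grain component and 0 elsewhere.
So Δx_3 = L_32 · (+60), where L_32 = adj(I−A)_32 / det(I−A) = 0.105375 / 0.31868125.
Δx_3 = 0.105375 × (+60) / 0.31868125 = 6.3225 / 0.31868125 ≈ 19.8.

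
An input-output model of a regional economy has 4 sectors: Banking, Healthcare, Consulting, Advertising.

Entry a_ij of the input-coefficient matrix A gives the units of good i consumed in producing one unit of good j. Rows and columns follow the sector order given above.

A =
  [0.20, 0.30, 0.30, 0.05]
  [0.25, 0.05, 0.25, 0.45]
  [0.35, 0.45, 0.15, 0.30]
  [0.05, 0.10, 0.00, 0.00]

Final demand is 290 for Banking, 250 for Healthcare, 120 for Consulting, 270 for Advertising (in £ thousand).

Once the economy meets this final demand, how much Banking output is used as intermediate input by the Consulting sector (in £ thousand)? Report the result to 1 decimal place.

z_BC = 482.5

I − A =
  [   0.80    -0.30    -0.30    -0.05]
  [  -0.25     0.95    -0.25    -0.45]
  [  -0.35    -0.45     0.85    -0.30]
  [  -0.05    -0.10     0.00     1.00]
Compute the cofactors C_ij = (−1)^(i+j)·(3×3 minor ij) of I−A; the adjugate is their transpose:
adj(I−A) = Cᵀ =
  [ 0.649250   0.403250   0.347750   0.318250]
  [ 0.322875   0.568375   0.281125   0.356250]
  [ 0.461125   0.494125   0.638625   0.437000]
  [ 0.064750   0.077000   0.045500   0.332500]
det(I−A) = Σ_j (I−A)_1j·C_1j = (0.80)(0.649250) + (-0.30)(0.322875) + (-0.30)(0.461125) + (-0.05)(0.064750) = 0.2809625
(I − A)⁻¹ = adj(I−A) / det(I−A) ≈
  [   2.3108     1.4352     1.2377     1.1327]
  [   1.1492     2.0230     1.0006     1.2680]
  [   1.6412     1.7587     2.2730     1.5554]
  [   0.2305     0.2741     0.1619     1.1834]
First solve x = (I − A)⁻¹ d = adj(I−A)·d / det(I−A); in particular x_C = (0.461125·290 + 0.494125·250 + 0.638625·120 + 0.437000·270) / 0.2809625 = 451.8825 / 0.2809625 ≈ 1608.337.
Intermediate flow from B to C: z_BC = a_BC · x_C = 0.30 × 451.8825 / 0.2809625 = 135.56475 / 0.2809625 ≈ 482.5.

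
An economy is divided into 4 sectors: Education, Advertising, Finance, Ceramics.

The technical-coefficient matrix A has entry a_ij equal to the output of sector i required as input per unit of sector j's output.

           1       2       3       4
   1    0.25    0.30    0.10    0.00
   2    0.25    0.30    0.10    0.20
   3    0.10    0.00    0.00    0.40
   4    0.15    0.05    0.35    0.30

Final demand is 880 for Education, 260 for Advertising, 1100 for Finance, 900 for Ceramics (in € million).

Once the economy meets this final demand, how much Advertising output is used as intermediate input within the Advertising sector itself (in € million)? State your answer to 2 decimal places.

z_22 = 796.71

I − A =
  [   0.75    -0.30    -0.10     0.00]
  [  -0.25     0.70    -0.10    -0.20]
  [  -0.10     0.00     1.00    -0.40]
  [  -0.15    -0.05    -0.35     0.70]
Compute the cofactors C_ij = (−1)^(i+j)·(3×3 minor ij) of I−A; the adjugate is their transpose:
adj(I−A) = Cᵀ =
  [ 0.3800   0.1700   0.0900   0.1000]
  [ 0.1900   0.4070   0.1255   0.1880]
  [ 0.0950   0.0540   0.2985   0.1860]
  [ 0.1425   0.0925   0.1775   0.4400]
det(I−A) = Σ_j (I−A)_1j·C_1j = (0.75)(0.3800) + (-0.30)(0.1900) + (-0.10)(0.0950) + (0.00)(0.1425) = 0.2185
(I − A)⁻¹ = adj(I−A) / det(I−A) ≈
  [   1.7391     0.7780     0.4119     0.4577]
  [   0.8696     1.8627     0.5744     0.8604]
  [   0.4348     0.2471     1.3661     0.8513]
  [   0.6522     0.4233     0.8124     2.0137]
First solve x = (I − A)⁻¹ d = adj(I−A)·d / det(I−A); in particular x_2 = (0.1900·880 + 0.4070·260 + 0.1255·1100 + 0.1880·900) / 0.2185 = 580.27 / 0.2185 ≈ 2655.6979.
Intermediate flow from 2 to 2: z_22 = a_22 · x_2 = 0.30 × 580.27 / 0.2185 = 174.081 / 0.2185 ≈ 796.71.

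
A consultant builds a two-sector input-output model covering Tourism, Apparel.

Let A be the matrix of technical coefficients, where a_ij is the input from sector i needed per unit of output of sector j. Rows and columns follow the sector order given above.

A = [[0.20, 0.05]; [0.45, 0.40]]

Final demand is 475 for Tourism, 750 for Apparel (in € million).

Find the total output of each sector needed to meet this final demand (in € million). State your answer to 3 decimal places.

I − A =
  [   0.80    -0.05]
  [  -0.45     0.60]
det(I−A) = (0.80)(0.60) − (-0.05)(-0.45) = 0.4575
adj(I−A) = [[0.60, 0.05], [0.45, 0.80]]
(I − A)⁻¹ = adj(I−A) / det(I−A) ≈
  [   1.3115     0.1093]
  [   0.9836     1.7486]
x = (I − A)⁻¹ d = adj(I−A)·d / det(I−A), with det(I−A) = 0.4575:
  x_1 = (0.60·475 + 0.05·750) / 0.4575 = 322.50 / 0.4575 ≈ 704.918
  x_2 = (0.45·475 + 0.80·750) / 0.4575 = 813.75 / 0.4575 ≈ 1778.689

x_1 = 704.918, x_2 = 1778.689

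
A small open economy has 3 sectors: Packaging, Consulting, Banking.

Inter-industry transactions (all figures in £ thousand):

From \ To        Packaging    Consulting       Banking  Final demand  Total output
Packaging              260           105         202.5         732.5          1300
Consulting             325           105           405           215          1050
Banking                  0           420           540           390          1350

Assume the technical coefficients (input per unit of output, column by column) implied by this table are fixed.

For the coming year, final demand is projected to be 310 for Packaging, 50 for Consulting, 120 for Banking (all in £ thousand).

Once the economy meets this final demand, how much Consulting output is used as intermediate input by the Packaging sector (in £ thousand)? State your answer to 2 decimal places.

Technical coefficients a_ij = z_ij / X_j:
  a_11 = 260/1300 = 0.20, a_21 = 325/1300 = 0.25, a_31 = 0/1300 = 0.00
  a_12 = 105/1050 = 0.10, a_22 = 105/1050 = 0.10, a_32 = 420/1050 = 0.40
  a_13 = 202.5/1350 = 0.15, a_23 = 405/1350 = 0.30, a_33 = 540/1350 = 0.40
I − A =
  [   0.80    -0.10    -0.15]
  [  -0.25     0.90    -0.30]
  [   0.00    -0.40     0.60]
Cofactors of I−A, C_ij = (−1)^(i+j)·(minor ij) (rows/columns in the sector order above):
  C_11 = (0.90)(0.60) − (-0.30)(-0.40) = 0.4200
  C_12 = −[(-0.25)(0.60) − (-0.30)(0.00)] = 0.1500
  C_13 = (-0.25)(-0.40) − (0.90)(0.00) = 0.1000
  C_21 = −[(-0.10)(0.60) − (-0.15)(-0.40)] = 0.1200
  C_22 = (0.80)(0.60) − (-0.15)(0.00) = 0.4800
  C_23 = −[(0.80)(-0.40) − (-0.10)(0.00)] = 0.3200
  C_31 = (-0.10)(-0.30) − (-0.15)(0.90) = 0.1650
  C_32 = −[(0.80)(-0.30) − (-0.15)(-0.25)] = 0.2775
  C_33 = (0.80)(0.90) − (-0.10)(-0.25) = 0.6950
det(I−A) = Σ_j (I−A)_1j·C_1j = (0.80)(0.4200) + (-0.10)(0.1500) + (-0.15)(0.1000) = 0.3060
adj(I−A) = Cᵀ =
  [ 0.4200   0.1200   0.1650]
  [ 0.1500   0.4800   0.2775]
  [ 0.1000   0.3200   0.6950]
(I − A)⁻¹ = adj(I−A) / det(I−A) ≈
  [   1.3725     0.3922     0.5392]
  [   0.4902     1.5686     0.9069]
  [   0.3268     1.0458     2.2712]
First solve x = (I − A)⁻¹ d = adj(I−A)·d / det(I−A); in particular x_1 = (0.4200·310 + 0.1200·50 + 0.1650·120) / 0.3060 = 156.00 / 0.3060 ≈ 509.8039.
Intermediate flow from 2 to 1: z_21 = a_21 · x_1 = 0.25 × 156.00 / 0.3060 = 39.00 / 0.3060 ≈ 127.45.

z_21 = 127.45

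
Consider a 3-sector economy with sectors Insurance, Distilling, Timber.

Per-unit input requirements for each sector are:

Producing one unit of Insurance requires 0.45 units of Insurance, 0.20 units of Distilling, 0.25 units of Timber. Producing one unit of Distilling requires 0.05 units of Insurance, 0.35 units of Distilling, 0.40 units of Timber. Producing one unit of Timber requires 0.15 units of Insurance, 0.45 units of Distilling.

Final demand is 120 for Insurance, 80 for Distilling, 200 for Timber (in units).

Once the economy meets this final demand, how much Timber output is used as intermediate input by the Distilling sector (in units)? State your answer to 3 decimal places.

z_32 = 259.564

I − A =
  [   0.55    -0.05    -0.15]
  [  -0.20     0.65    -0.45]
  [  -0.25    -0.40     1.00]
Cofactors of I−A, C_ij = (−1)^(i+j)·(minor ij) (rows/columns in the sector order above):
  C_11 = (0.65)(1.00) − (-0.45)(-0.40) = 0.4700
  C_12 = −[(-0.20)(1.00) − (-0.45)(-0.25)] = 0.3125
  C_13 = (-0.20)(-0.40) − (0.65)(-0.25) = 0.2425
  C_21 = −[(-0.05)(1.00) − (-0.15)(-0.40)] = 0.1100
  C_22 = (0.55)(1.00) − (-0.15)(-0.25) = 0.5125
  C_23 = −[(0.55)(-0.40) − (-0.05)(-0.25)] = 0.2325
  C_31 = (-0.05)(-0.45) − (-0.15)(0.65) = 0.1200
  C_32 = −[(0.55)(-0.45) − (-0.15)(-0.20)] = 0.2775
  C_33 = (0.55)(0.65) − (-0.05)(-0.20) = 0.3475
det(I−A) = Σ_j (I−A)_1j·C_1j = (0.55)(0.4700) + (-0.05)(0.3125) + (-0.15)(0.2425) = 0.2065
adj(I−A) = Cᵀ =
  [ 0.4700   0.1100   0.1200]
  [ 0.3125   0.5125   0.2775]
  [ 0.2425   0.2325   0.3475]
(I − A)⁻¹ = adj(I−A) / det(I−A) ≈
  [   2.2760     0.5327     0.5811]
  [   1.5133     2.4818     1.3438]
  [   1.1743     1.1259     1.6828]
First solve x = (I − A)⁻¹ d = adj(I−A)·d / det(I−A); in particular x_2 = (0.3125·120 + 0.5125·80 + 0.2775·200) / 0.2065 = 134.00 / 0.2065 ≈ 648.91041.
Intermediate flow from 3 to 2: z_32 = a_32 · x_2 = 0.40 × 134.00 / 0.2065 = 53.60 / 0.2065 ≈ 259.564.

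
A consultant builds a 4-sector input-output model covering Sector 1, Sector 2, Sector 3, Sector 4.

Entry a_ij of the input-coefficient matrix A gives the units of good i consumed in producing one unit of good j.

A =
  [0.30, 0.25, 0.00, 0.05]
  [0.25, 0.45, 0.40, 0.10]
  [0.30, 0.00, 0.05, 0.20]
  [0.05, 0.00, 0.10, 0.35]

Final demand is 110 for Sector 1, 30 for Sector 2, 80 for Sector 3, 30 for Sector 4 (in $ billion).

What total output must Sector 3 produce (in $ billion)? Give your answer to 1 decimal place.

I − A =
  [   0.70    -0.25     0.00    -0.05]
  [  -0.25     0.55    -0.40    -0.10]
  [  -0.30     0.00     0.95    -0.20]
  [  -0.05     0.00    -0.10     0.65]
Compute the cofactors C_ij = (−1)^(i+j)·(3×3 minor ij) of I−A; the adjugate is their transpose:
adj(I−A) = Cᵀ =
  [ 0.328625   0.149375   0.070250   0.069875]
  [ 0.239125   0.414375   0.189250   0.140375]
  [ 0.112750   0.051250   0.207000   0.080250]
  [ 0.042625   0.019375   0.037250   0.276375]
det(I−A) = Σ_j (I−A)_1j·C_1j = (0.70)(0.328625) + (-0.25)(0.239125) + (0.00)(0.112750) + (-0.05)(0.042625) = 0.168125
(I − A)⁻¹ = adj(I−A) / det(I−A) ≈
  [   1.9546     0.8885     0.4178     0.4156]
  [   1.4223     2.4647     1.1257     0.8349]
  [   0.6706     0.3048     1.2312     0.4773]
  [   0.2535     0.1152     0.2216     1.6439]
x = (I − A)⁻¹ d = adj(I−A)·d / det(I−A), with det(I−A) = 0.168125:
  x_1 = (0.328625·110 + 0.149375·30 + 0.070250·80 + 0.069875·30) / 0.168125 = 48.34625 / 0.168125 ≈ 287.6
  x_2 = (0.239125·110 + 0.414375·30 + 0.189250·80 + 0.140375·30) / 0.168125 = 58.08625 / 0.168125 ≈ 345.5
  x_3 = (0.112750·110 + 0.051250·30 + 0.207000·80 + 0.080250·30) / 0.168125 = 32.9075 / 0.168125 ≈ 195.7
  x_4 = (0.042625·110 + 0.019375·30 + 0.037250·80 + 0.276375·30) / 0.168125 = 16.54125 / 0.168125 ≈ 98.4

x_3 = 195.7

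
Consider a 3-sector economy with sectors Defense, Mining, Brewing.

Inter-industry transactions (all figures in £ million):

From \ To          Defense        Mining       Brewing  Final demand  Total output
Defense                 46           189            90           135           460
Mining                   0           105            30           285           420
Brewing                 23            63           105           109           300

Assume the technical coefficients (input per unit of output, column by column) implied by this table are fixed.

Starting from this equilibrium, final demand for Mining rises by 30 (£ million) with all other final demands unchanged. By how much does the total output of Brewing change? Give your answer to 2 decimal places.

Δx_3 = 11.48

Technical coefficients a_ij = z_ij / X_j:
  a_11 = 46/460 = 0.10, a_21 = 0/460 = 0.00, a_31 = 23/460 = 0.05
  a_12 = 189/420 = 0.45, a_22 = 105/420 = 0.25, a_32 = 63/420 = 0.15
  a_13 = 90/300 = 0.30, a_23 = 30/300 = 0.10, a_33 = 105/300 = 0.35
I − A =
  [   0.90    -0.45    -0.30]
  [   0.00     0.75    -0.10]
  [  -0.05    -0.15     0.65]
Cofactors of I−A, C_ij = (−1)^(i+j)·(minor ij) (rows/columns in the sector order above):
  C_11 = (0.75)(0.65) − (-0.10)(-0.15) = 0.4725
  C_12 = −[(0.00)(0.65) − (-0.10)(-0.05)] = 0.0050
  C_13 = (0.00)(-0.15) − (0.75)(-0.05) = 0.0375
  C_21 = −[(-0.45)(0.65) − (-0.30)(-0.15)] = 0.3375
  C_22 = (0.90)(0.65) − (-0.30)(-0.05) = 0.5700
  C_23 = −[(0.90)(-0.15) − (-0.45)(-0.05)] = 0.1575
  C_31 = (-0.45)(-0.10) − (-0.30)(0.75) = 0.2700
  C_32 = −[(0.90)(-0.10) − (-0.30)(0.00)] = 0.0900
  C_33 = (0.90)(0.75) − (-0.45)(0.00) = 0.6750
det(I−A) = Σ_j (I−A)_1j·C_1j = (0.90)(0.4725) + (-0.45)(0.0050) + (-0.30)(0.0375) = 0.41175
adj(I−A) = Cᵀ =
  [ 0.4725   0.3375   0.2700]
  [ 0.0050   0.5700   0.0900]
  [ 0.0375   0.1575   0.6750]
(I − A)⁻¹ = adj(I−A) / det(I−A) ≈
  [   1.1475     0.8197     0.6557]
  [   0.0121     1.3843     0.2186]
  [   0.0911     0.3825     1.6393]
Δx = (I − A)⁻¹ Δd with Δd having +30 in the Mining component and 0 elsewhere.
So Δx_3 = L_32 · (+30), where L_32 = adj(I−A)_32 / det(I−A) = 0.1575 / 0.41175.
Δx_3 = 0.1575 × (+30) / 0.41175 = 4.725 / 0.41175 ≈ 11.48.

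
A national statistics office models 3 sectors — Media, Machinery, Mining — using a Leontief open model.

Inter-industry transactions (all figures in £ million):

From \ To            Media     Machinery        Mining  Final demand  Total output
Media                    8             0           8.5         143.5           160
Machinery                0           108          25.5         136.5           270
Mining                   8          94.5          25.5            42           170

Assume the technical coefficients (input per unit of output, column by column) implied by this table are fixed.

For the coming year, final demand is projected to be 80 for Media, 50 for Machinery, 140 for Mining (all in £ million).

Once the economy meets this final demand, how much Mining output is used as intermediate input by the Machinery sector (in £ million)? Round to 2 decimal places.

z_32 = 49.13

Technical coefficients a_ij = z_ij / X_j:
  a_11 = 8/160 = 0.05, a_21 = 0/160 = 0.00, a_31 = 8/160 = 0.05
  a_12 = 0/270 = 0.00, a_22 = 108/270 = 0.40, a_32 = 94.5/270 = 0.35
  a_13 = 8.5/170 = 0.05, a_23 = 25.5/170 = 0.15, a_33 = 25.5/170 = 0.15
I − A =
  [   0.95     0.00    -0.05]
  [   0.00     0.60    -0.15]
  [  -0.05    -0.35     0.85]
Cofactors of I−A, C_ij = (−1)^(i+j)·(minor ij) (rows/columns in the sector order above):
  C_11 = (0.60)(0.85) − (-0.15)(-0.35) = 0.4575
  C_12 = −[(0.00)(0.85) − (-0.15)(-0.05)] = 0.0075
  C_13 = (0.00)(-0.35) − (0.60)(-0.05) = 0.0300
  C_21 = −[(0.00)(0.85) − (-0.05)(-0.35)] = 0.0175
  C_22 = (0.95)(0.85) − (-0.05)(-0.05) = 0.8050
  C_23 = −[(0.95)(-0.35) − (0.00)(-0.05)] = 0.3325
  C_31 = (0.00)(-0.15) − (-0.05)(0.60) = 0.0300
  C_32 = −[(0.95)(-0.15) − (-0.05)(0.00)] = 0.1425
  C_33 = (0.95)(0.60) − (0.00)(0.00) = 0.5700
det(I−A) = Σ_j (I−A)_1j·C_1j = (0.95)(0.4575) + (0.00)(0.0075) + (-0.05)(0.0300) = 0.433125
adj(I−A) = Cᵀ =
  [ 0.4575   0.0175   0.0300]
  [ 0.0075   0.8050   0.1425]
  [ 0.0300   0.3325   0.5700]
(I − A)⁻¹ = adj(I−A) / det(I−A) ≈
  [   1.0563     0.0404     0.0693]
  [   0.0173     1.8586     0.3290]
  [   0.0693     0.7677     1.3160]
First solve x = (I − A)⁻¹ d = adj(I−A)·d / det(I−A); in particular x_2 = (0.0075·80 + 0.8050·50 + 0.1425·140) / 0.433125 = 60.80 / 0.433125 ≈ 140.3752.
Intermediate flow from 3 to 2: z_32 = a_32 · x_2 = 0.35 × 60.80 / 0.433125 = 21.28 / 0.433125 ≈ 49.13.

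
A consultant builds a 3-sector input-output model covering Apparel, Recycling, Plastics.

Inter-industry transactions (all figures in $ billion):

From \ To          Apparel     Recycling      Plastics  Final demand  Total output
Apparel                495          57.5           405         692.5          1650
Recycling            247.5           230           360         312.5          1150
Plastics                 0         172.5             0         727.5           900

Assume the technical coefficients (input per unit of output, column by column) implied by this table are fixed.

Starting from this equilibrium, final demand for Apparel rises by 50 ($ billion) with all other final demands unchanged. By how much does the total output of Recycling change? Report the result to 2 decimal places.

Δx_R = 14.99

Technical coefficients a_ij = z_ij / X_j:
  a_AA = 495/1650 = 0.30, a_RA = 247.5/1650 = 0.15, a_PA = 0/1650 = 0.00
  a_AR = 57.5/1150 = 0.05, a_RR = 230/1150 = 0.20, a_PR = 172.5/1150 = 0.15
  a_AP = 405/900 = 0.45, a_RP = 360/900 = 0.40, a_PP = 0/900 = 0.00
I − A =
  [   0.70    -0.05    -0.45]
  [  -0.15     0.80    -0.40]
  [   0.00    -0.15     1.00]
Cofactors of I−A, C_ij = (−1)^(i+j)·(minor ij) (rows/columns in the sector order above):
  C_11 = (0.80)(1.00) − (-0.40)(-0.15) = 0.7400
  C_12 = −[(-0.15)(1.00) − (-0.40)(0.00)] = 0.1500
  C_13 = (-0.15)(-0.15) − (0.80)(0.00) = 0.0225
  C_21 = −[(-0.05)(1.00) − (-0.45)(-0.15)] = 0.1175
  C_22 = (0.70)(1.00) − (-0.45)(0.00) = 0.7000
  C_23 = −[(0.70)(-0.15) − (-0.05)(0.00)] = 0.1050
  C_31 = (-0.05)(-0.40) − (-0.45)(0.80) = 0.3800
  C_32 = −[(0.70)(-0.40) − (-0.45)(-0.15)] = 0.3475
  C_33 = (0.70)(0.80) − (-0.05)(-0.15) = 0.5525
det(I−A) = Σ_j (I−A)_1j·C_1j = (0.70)(0.7400) + (-0.05)(0.1500) + (-0.45)(0.0225) = 0.500375
adj(I−A) = Cᵀ =
  [ 0.7400   0.1175   0.3800]
  [ 0.1500   0.7000   0.3475]
  [ 0.0225   0.1050   0.5525]
(I − A)⁻¹ = adj(I−A) / det(I−A) ≈
  [   1.4789     0.2348     0.7594]
  [   0.2998     1.3990     0.6945]
  [   0.0450     0.2098     1.1042]
Δx = (I − A)⁻¹ Δd with Δd having +50 in the Apparel component and 0 elsewhere.
So Δx_R = L_RA · (+50), where L_RA = adj(I−A)_RA / det(I−A) = 0.1500 / 0.500375.
Δx_R = 0.1500 × (+50) / 0.500375 = 7.50 / 0.500375 ≈ 14.99.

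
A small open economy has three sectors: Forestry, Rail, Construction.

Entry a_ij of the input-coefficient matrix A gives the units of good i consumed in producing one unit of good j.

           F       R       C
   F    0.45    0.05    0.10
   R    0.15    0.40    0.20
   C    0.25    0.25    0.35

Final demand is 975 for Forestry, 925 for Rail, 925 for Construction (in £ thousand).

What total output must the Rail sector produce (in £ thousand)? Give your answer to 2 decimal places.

I − A =
  [   0.55    -0.05    -0.10]
  [  -0.15     0.60    -0.20]
  [  -0.25    -0.25     0.65]
Cofactors of I−A, C_ij = (−1)^(i+j)·(minor ij) (rows/columns in the sector order above):
  C_11 = (0.60)(0.65) − (-0.20)(-0.25) = 0.3400
  C_12 = −[(-0.15)(0.65) − (-0.20)(-0.25)] = 0.1475
  C_13 = (-0.15)(-0.25) − (0.60)(-0.25) = 0.1875
  C_21 = −[(-0.05)(0.65) − (-0.10)(-0.25)] = 0.0575
  C_22 = (0.55)(0.65) − (-0.10)(-0.25) = 0.3325
  C_23 = −[(0.55)(-0.25) − (-0.05)(-0.25)] = 0.1500
  C_31 = (-0.05)(-0.20) − (-0.10)(0.60) = 0.0700
  C_32 = −[(0.55)(-0.20) − (-0.10)(-0.15)] = 0.1250
  C_33 = (0.55)(0.60) − (-0.05)(-0.15) = 0.3225
det(I−A) = Σ_j (I−A)_1j·C_1j = (0.55)(0.3400) + (-0.05)(0.1475) + (-0.10)(0.1875) = 0.160875
adj(I−A) = Cᵀ =
  [ 0.3400   0.0575   0.0700]
  [ 0.1475   0.3325   0.1250]
  [ 0.1875   0.1500   0.3225]
(I − A)⁻¹ = adj(I−A) / det(I−A) ≈
  [   2.1134     0.3574     0.4351]
  [   0.9169     2.0668     0.7770]
  [   1.1655     0.9324     2.0047]
x = (I − A)⁻¹ d = adj(I−A)·d / det(I−A), with det(I−A) = 0.160875:
  x_F = (0.3400·975 + 0.0575·925 + 0.0700·925) / 0.160875 = 449.4375 / 0.160875 ≈ 2793.71
  x_R = (0.1475·975 + 0.3325·925 + 0.1250·925) / 0.160875 = 567.00 / 0.160875 ≈ 3524.48
  x_C = (0.1875·975 + 0.1500·925 + 0.3225·925) / 0.160875 = 619.875 / 0.160875 ≈ 3853.15

x_R = 3524.48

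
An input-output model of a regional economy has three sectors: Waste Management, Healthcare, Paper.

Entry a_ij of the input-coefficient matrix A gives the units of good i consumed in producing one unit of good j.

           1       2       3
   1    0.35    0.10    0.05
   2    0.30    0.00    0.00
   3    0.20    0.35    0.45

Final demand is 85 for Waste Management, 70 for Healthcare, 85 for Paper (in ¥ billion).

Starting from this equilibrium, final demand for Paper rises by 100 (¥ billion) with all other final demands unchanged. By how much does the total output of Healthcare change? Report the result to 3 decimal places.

I − A =
  [   0.65    -0.10    -0.05]
  [  -0.30     1.00     0.00]
  [  -0.20    -0.35     0.55]
Cofactors of I−A, C_ij = (−1)^(i+j)·(minor ij) (rows/columns in the sector order above):
  C_11 = (1.00)(0.55) − (0.00)(-0.35) = 0.5500
  C_12 = −[(-0.30)(0.55) − (0.00)(-0.20)] = 0.1650
  C_13 = (-0.30)(-0.35) − (1.00)(-0.20) = 0.3050
  C_21 = −[(-0.10)(0.55) − (-0.05)(-0.35)] = 0.0725
  C_22 = (0.65)(0.55) − (-0.05)(-0.20) = 0.3475
  C_23 = −[(0.65)(-0.35) − (-0.10)(-0.20)] = 0.2475
  C_31 = (-0.10)(0.00) − (-0.05)(1.00) = 0.0500
  C_32 = −[(0.65)(0.00) − (-0.05)(-0.30)] = 0.0150
  C_33 = (0.65)(1.00) − (-0.10)(-0.30) = 0.6200
det(I−A) = Σ_j (I−A)_1j·C_1j = (0.65)(0.5500) + (-0.10)(0.1650) + (-0.05)(0.3050) = 0.32575
adj(I−A) = Cᵀ =
  [ 0.5500   0.0725   0.0500]
  [ 0.1650   0.3475   0.0150]
  [ 0.3050   0.2475   0.6200]
(I − A)⁻¹ = adj(I−A) / det(I−A) ≈
  [   1.6884     0.2226     0.1535]
  [   0.5065     1.0668     0.0460]
  [   0.9363     0.7598     1.9033]
Δx = (I − A)⁻¹ Δd with Δd having +100 in the Paper component and 0 elsewhere.
So Δx_2 = L_23 · (+100), where L_23 = adj(I−A)_23 / det(I−A) = 0.0150 / 0.32575.
Δx_2 = 0.0150 × (+100) / 0.32575 = 1.50 / 0.32575 ≈ 4.605.

Δx_2 = 4.605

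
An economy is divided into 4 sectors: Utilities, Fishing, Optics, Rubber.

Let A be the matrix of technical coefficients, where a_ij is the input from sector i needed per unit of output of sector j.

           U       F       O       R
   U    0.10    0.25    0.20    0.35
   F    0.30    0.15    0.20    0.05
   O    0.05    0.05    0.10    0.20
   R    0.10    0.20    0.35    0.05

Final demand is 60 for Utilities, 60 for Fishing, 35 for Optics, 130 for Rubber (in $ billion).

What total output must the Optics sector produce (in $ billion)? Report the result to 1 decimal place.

I − A =
  [   0.90    -0.25    -0.20    -0.35]
  [  -0.30     0.85    -0.20    -0.05]
  [  -0.05    -0.05     0.90    -0.20]
  [  -0.10    -0.20    -0.35     0.95]
Compute the cofactors C_ij = (−1)^(i+j)·(3×3 minor ij) of I−A; the adjugate is their transpose:
adj(I−A) = Cᵀ =
  [ 0.639875   0.282875   0.329500   0.320000]
  [ 0.254375   0.655375   0.274500   0.186000]
  [ 0.083375   0.097375   0.594500   0.161000]
  [ 0.151625   0.203625   0.311500   0.598000]
det(I−A) = Σ_j (I−A)_1j·C_1j = (0.90)(0.639875) + (-0.25)(0.254375) + (-0.20)(0.083375) + (-0.35)(0.151625) = 0.44255
(I − A)⁻¹ = adj(I−A) / det(I−A) ≈
  [   1.4459     0.6392     0.7445     0.7231]
  [   0.5748     1.4809     0.6203     0.4203]
  [   0.1884     0.2200     1.3434     0.3638]
  [   0.3426     0.4601     0.7039     1.3513]
x = (I − A)⁻¹ d = adj(I−A)·d / det(I−A), with det(I−A) = 0.44255:
  x_U = (0.639875·60 + 0.282875·60 + 0.329500·35 + 0.320000·130) / 0.44255 = 108.4975 / 0.44255 ≈ 245.2
  x_F = (0.254375·60 + 0.655375·60 + 0.274500·35 + 0.186000·130) / 0.44255 = 88.3725 / 0.44255 ≈ 199.7
  x_O = (0.083375·60 + 0.097375·60 + 0.594500·35 + 0.161000·130) / 0.44255 = 52.5825 / 0.44255 ≈ 118.8
  x_R = (0.151625·60 + 0.203625·60 + 0.311500·35 + 0.598000·130) / 0.44255 = 109.9575 / 0.44255 ≈ 248.5

x_O = 118.8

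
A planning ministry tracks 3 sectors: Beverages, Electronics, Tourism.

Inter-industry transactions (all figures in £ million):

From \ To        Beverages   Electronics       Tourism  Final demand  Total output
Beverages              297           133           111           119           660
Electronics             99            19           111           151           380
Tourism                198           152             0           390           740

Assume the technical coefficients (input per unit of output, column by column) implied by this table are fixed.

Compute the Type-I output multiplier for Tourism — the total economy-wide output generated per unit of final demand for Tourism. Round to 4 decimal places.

Technical coefficients a_ij = z_ij / X_j:
  a_11 = 297/660 = 0.45, a_21 = 99/660 = 0.15, a_31 = 198/660 = 0.30
  a_12 = 133/380 = 0.35, a_22 = 19/380 = 0.05, a_32 = 152/380 = 0.40
  a_13 = 111/740 = 0.15, a_23 = 111/740 = 0.15, a_33 = 0/740 = 0.00
I − A =
  [   0.55    -0.35    -0.15]
  [  -0.15     0.95    -0.15]
  [  -0.30    -0.40     1.00]
Cofactors of I−A, C_ij = (−1)^(i+j)·(minor ij) (rows/columns in the sector order above):
  C_11 = (0.95)(1.00) − (-0.15)(-0.40) = 0.8900
  C_12 = −[(-0.15)(1.00) − (-0.15)(-0.30)] = 0.1950
  C_13 = (-0.15)(-0.40) − (0.95)(-0.30) = 0.3450
  C_21 = −[(-0.35)(1.00) − (-0.15)(-0.40)] = 0.4100
  C_22 = (0.55)(1.00) − (-0.15)(-0.30) = 0.5050
  C_23 = −[(0.55)(-0.40) − (-0.35)(-0.30)] = 0.3250
  C_31 = (-0.35)(-0.15) − (-0.15)(0.95) = 0.1950
  C_32 = −[(0.55)(-0.15) − (-0.15)(-0.15)] = 0.1050
  C_33 = (0.55)(0.95) − (-0.35)(-0.15) = 0.4700
det(I−A) = Σ_j (I−A)_1j·C_1j = (0.55)(0.8900) + (-0.35)(0.1950) + (-0.15)(0.3450) = 0.3695
adj(I−A) = Cᵀ =
  [ 0.8900   0.4100   0.1950]
  [ 0.1950   0.5050   0.1050]
  [ 0.3450   0.3250   0.4700]
(I − A)⁻¹ = adj(I−A) / det(I−A) ≈
  [   2.40866     1.10961     0.52774]
  [   0.52774     1.36671     0.28417]
  [   0.93369     0.87957     1.27199]
The output multiplier for sector j is the column-j sum of the Leontief inverse (I − A)⁻¹ = adj(I−A) / det(I−A).
Column 3 of adj(I−A): (0.1950, 0.1050, 0.4700); det(I−A) = 0.3695.
m_3 = (0.1950 + 0.1050 + 0.4700) / 0.3695 = 0.77 / 0.3695 ≈ 2.0839.

m_3 = 2.0839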